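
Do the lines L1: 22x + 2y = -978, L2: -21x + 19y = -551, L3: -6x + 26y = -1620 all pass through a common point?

No

The three lines meet at one point iff the augmented coefficient matrix [aᵢ bᵢ cᵢ] has rank < 3, i.e. its determinant vanishes.
Here the determinant is -920.
Nonzero, so no common point exists.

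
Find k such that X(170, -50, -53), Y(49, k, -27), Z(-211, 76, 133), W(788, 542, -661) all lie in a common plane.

76

Normal to plane XZW: n = (-186720, -116700, -303420); plane equation n·P = -9826140.
Requiring n·Y = -9826140: (-116700)k + (-956940) = -9826140.
So k = 76.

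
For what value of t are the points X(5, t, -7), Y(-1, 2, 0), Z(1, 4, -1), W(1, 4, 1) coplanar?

The points are coplanar iff XY · (XZ × XW) = 0.
Expanding, this is linear in t: (4)t + (-32) = 0.
So t = 8.

8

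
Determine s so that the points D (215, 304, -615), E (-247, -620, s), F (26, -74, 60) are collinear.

Direction DF = (-189, -378, 675). From the x-coordinate of E, the parameter along the line is τ = (-247 − 215)/(-189) = 22/9.
Then s = (-615) + 22/9·(675) = 1035.

1035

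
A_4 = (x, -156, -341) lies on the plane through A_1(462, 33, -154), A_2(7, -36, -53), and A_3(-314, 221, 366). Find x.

391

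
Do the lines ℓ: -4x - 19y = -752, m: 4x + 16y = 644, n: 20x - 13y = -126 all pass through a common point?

No

Intersecting ℓ and m: solving the 2×2 system gives (x, y) = (17, 36).
Substitute into n: (20)(17) + (-13)(36) = -128.
But n requires -126 ≠ -128, so the three lines have no common point.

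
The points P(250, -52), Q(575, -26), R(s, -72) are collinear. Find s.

The three points are collinear iff det[PQ; PR] = 0.
This determinant is linear in s: (-26)s + (0) = 0, so s = 0.

0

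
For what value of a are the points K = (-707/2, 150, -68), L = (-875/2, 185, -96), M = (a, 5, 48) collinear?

-11/2

Collinearity requires KL × KM = 0; each component is linear in a.
The y-component gives (-28)a + (-154) = 0, so a = -11/2.
The remaining components then also vanish.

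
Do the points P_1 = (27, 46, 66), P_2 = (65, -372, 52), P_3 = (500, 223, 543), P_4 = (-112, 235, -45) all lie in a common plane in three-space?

Yes

The four points are coplanar iff the 3×3 determinant with rows P_1P_2, P_1P_3, P_1P_4 is zero.
Rows: (38, -418, -14), (473, 177, 477), (-139, 189, -111).
Expanding along the first row: (38)(-109800) − (-418)(13800) + (-14)(114000) = 0.
Zero determinant ⇒ coplanar.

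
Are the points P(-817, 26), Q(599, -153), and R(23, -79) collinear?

PQ = (1416, -179), PR = (840, -105).
Twice the signed area of △PQR is (1416)(-105) − (-179)(840) = 1680.
The area is nonzero, so the three points are not collinear.

No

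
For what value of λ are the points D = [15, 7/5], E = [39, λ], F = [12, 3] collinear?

The three points are collinear iff det[DE; DF] = 0.
This determinant is linear in λ: (3)λ + (171/5) = 0, so λ = -57/5.

-57/5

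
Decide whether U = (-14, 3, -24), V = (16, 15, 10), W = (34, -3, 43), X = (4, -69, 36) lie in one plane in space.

Yes

With U as base: UV = (30, 12, 34), UW = (48, -6, 67), UX = (18, -72, 60).
UW × UX = (4464, -1674, -3348).
UV · (UW × UX) = 0.
The scalar triple product vanishes, so the four points are coplanar.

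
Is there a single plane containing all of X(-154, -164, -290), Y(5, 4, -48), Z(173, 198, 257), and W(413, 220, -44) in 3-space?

No

With X as base: XY = (159, 168, 242), XZ = (327, 362, 547), XW = (567, 384, 246).
XZ × XW = (-120996, 229707, -79686).
XY · (XZ × XW) = 68400.
Since 68400 ≠ 0, the four points are not coplanar.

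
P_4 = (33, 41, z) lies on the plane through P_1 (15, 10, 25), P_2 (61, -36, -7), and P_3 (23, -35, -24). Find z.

70

The plane through P_1, P_2, P_3 has equation 814x + 1998y − 1702z = -10360.
Substituting P_4: (-1702)z + (108780) = -10360, so z = 70.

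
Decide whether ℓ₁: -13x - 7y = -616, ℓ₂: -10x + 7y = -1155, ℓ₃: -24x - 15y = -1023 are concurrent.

Yes

The three lines meet at one point iff the augmented coefficient matrix [aᵢ bᵢ cᵢ] has rank < 3, i.e. its determinant vanishes.
Here the determinant is 0.
It vanishes, so the lines are concurrent at (77, -55).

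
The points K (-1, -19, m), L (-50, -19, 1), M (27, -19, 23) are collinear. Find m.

Collinearity requires KL × KM = 0; each component is linear in m.
The y-component gives (-77)m + (1155) = 0, so m = 15.
The remaining components then also vanish.

15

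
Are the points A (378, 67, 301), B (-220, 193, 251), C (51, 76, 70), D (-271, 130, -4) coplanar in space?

The four points are coplanar iff the 3×3 determinant with rows AB, AC, AD is zero.
Rows: (-598, 126, -50), (-327, 9, -231), (-649, 63, -305).
Expanding along the first row: (-598)(11808) − (126)(-50184) + (-50)(-14760) = 0.
Zero determinant ⇒ coplanar.

Yes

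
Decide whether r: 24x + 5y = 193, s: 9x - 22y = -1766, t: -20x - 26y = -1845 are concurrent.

No

The three lines meet at one point iff the augmented coefficient matrix [aᵢ bᵢ cᵢ] has rank < 3, i.e. its determinant vanishes.
Here the determinant is 1719.
Nonzero, so no common point exists.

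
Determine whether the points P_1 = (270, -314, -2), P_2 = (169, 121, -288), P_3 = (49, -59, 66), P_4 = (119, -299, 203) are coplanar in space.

Yes

A normal to the plane through P_1, P_2, P_3 is n = P_1P_2 × P_1P_3 = (102510, 70074, 70380).
The plane has equation n·P = 5533704. For P_4: n·P_4 = 5533704.
Equal, so P_4 lies in the plane and all four are coplanar.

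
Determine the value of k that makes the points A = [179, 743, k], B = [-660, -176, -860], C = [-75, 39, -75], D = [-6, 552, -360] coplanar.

The points are coplanar iff AB · (AC × AD) = 0.
Expanding, this is linear in k: (-285270)k + (-59050890) = 0.
So k = -207.

-207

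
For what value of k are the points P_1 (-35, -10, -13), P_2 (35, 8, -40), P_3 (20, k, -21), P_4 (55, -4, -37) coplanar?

-17

Normal to plane P_1P_2P_4: n = (-270, -750, -1200); plane equation n·P = 32550.
Requiring n·P_3 = 32550: (-750)k + (19800) = 32550.
So k = -17.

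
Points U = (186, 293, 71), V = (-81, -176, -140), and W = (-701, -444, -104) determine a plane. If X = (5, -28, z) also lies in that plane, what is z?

Coplanarity requires UV · (UW × UX) = 0.
UV = (-267, -469, -211), UW = (-887, -737, -175); the triple product is linear in z with coefficient -219224 and constant term -16222576.
Setting it to zero: z = -74.

-74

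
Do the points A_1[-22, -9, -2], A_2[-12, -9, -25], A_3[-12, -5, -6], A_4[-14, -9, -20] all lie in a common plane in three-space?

A normal to the plane through A_1, A_2, A_3 is n = A_1A_2 × A_1A_3 = (92, -190, 40).
The plane has equation n·P = -394. For A_4: n·A_4 = -378.
-378 ≠ -394, so A_4 is off the plane.

No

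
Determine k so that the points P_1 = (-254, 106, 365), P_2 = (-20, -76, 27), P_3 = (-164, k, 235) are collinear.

Direction P_1P_2 = (234, -182, -338). From the x-coordinate of P_3, the parameter along the line is τ = (-164 − (-254))/234 = 5/13.
Then k = 106 + 5/13·(-182) = 36.

36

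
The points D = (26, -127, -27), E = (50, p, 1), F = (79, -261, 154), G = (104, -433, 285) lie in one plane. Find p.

Coplanarity ⇔ det[DE; DF; DG] = 0.
Expanding, this is linear in p: (-2418)p + (-142662) = 0.
So p = -59.

-59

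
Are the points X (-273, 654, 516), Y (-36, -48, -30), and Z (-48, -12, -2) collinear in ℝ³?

No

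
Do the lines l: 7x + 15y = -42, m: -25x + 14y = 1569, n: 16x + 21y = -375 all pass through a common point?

Yes

The three lines meet at one point iff the augmented coefficient matrix [aᵢ bᵢ cᵢ] has rank < 3, i.e. its determinant vanishes.
Here the determinant is 0.
It vanishes, so the lines are concurrent at (-51, 21).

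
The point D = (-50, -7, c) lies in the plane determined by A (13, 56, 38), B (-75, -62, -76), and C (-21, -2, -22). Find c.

-16

The plane through A, B, C has equation 468x − 1404y + 1092z = -31044.
Substituting D: (1092)c + (-13572) = -31044, so c = -16.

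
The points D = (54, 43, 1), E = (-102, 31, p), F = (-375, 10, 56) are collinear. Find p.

21

Direction DF = (-429, -33, 55). From the x-coordinate of E, the parameter along the line is τ = (-102 − 54)/(-429) = 4/11.
Then p = 1 + 4/11·(55) = 21.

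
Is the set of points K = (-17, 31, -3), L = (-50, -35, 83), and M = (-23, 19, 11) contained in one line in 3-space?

No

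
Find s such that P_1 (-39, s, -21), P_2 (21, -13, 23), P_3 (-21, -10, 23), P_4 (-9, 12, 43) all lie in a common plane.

-59

Coplanarity ⇔ det[P_1P_2; P_1P_3; P_1P_4] = 0.
Expanding, this is linear in s: (-840)s + (-49560) = 0.
So s = -59.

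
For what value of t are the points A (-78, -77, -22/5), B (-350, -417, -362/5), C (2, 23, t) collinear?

Direction AB = (-272, -340, -68). From the x-coordinate of C, the parameter along the line is τ = (2 − (-78))/(-272) = -5/17.
Then t = (-22/5) + (-5/17)·(-68) = 78/5.

78/5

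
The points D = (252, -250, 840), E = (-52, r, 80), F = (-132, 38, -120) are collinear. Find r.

Direction DF = (-384, 288, -960). From the x-coordinate of E, the parameter along the line is τ = (-52 − 252)/(-384) = 19/24.
Then r = (-250) + 19/24·(288) = -22.

-22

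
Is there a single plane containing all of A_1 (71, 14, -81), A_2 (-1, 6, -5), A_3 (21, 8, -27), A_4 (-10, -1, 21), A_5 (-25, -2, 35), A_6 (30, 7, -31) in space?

Yes

The plane through A_1, A_2, A_3 has normal n = A_1A_2 × A_1A_3 = (24, 88, 32) and equation n·P = 344.
Checking the remaining points: n·A_4 = 344, n·A_5 = 344, n·A_6 = 344.
All equal 344, so all 6 points lie in one plane.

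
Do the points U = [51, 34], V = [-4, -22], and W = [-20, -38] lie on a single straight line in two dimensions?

No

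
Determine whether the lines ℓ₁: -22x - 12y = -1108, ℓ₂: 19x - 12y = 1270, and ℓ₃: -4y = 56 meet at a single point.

Lines aᵢx + bᵢy = cᵢ with pairwise distinct directions are concurrent exactly when det[aᵢ bᵢ cᵢ] = 0.
Here the determinant is 0.
It vanishes, so the lines are concurrent at (58, -14).

Yes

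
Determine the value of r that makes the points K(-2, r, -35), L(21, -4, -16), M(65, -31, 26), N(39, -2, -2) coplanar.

Coplanarity ⇔ det[KL; KM; KN] = 0.
Expanding, this is linear in r: (-140)r + (-280) = 0.
So r = -2.

-2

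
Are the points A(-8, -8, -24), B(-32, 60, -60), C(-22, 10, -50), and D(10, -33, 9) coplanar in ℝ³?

A normal to the plane through A, B, C is n = AB × AC = (-1120, -120, 520).
The plane has equation n·P = -2560. For D: n·D = -2560.
Equal, so D lies in the plane and all four are coplanar.

Yes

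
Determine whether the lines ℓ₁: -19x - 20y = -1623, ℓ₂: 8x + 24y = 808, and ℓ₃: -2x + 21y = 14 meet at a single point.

Yes

The three lines meet at one point iff the augmented coefficient matrix [aᵢ bᵢ cᵢ] has rank < 3, i.e. its determinant vanishes.
Here the determinant is 0.
It vanishes, so the lines are concurrent at (77, 8).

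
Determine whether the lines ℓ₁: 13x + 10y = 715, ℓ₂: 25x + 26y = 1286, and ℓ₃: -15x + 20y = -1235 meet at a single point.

No

Intersecting ℓ₁ and ℓ₂: solving the 2×2 system gives (x, y) = (2865/44, -1157/88).
Substitute into ℓ₃: (-15)(2865/44) + (20)(-1157/88) = -54545/44.
But ℓ₃ requires -1235 ≠ -54545/44, so the three lines have no common point.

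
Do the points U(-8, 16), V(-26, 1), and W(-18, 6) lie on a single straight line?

UV = (-18, -15), UW = (-10, -10).
Twice the signed area of △UVW is (-18)(-10) − (-15)(-10) = 30.
The area is nonzero, so the three points are not collinear.

No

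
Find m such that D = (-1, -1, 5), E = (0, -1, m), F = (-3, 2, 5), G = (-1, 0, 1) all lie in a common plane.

-1

The points are coplanar iff DE · (DF × DG) = 0.
Expanding, this is linear in m: (-2)m + (-2) = 0.
So m = -1.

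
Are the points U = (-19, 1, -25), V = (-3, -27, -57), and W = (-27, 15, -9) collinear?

Yes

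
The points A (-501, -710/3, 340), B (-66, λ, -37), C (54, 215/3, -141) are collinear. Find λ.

5

Direction AC = (555, 925/3, -481). From the x-coordinate of B, the parameter along the line is τ = (-66 − (-501))/555 = 29/37.
Then λ = (-710/3) + 29/37·(925/3) = 5.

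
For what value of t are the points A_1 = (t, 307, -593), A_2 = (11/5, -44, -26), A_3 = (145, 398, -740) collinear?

Collinearity requires A_1A_2 × A_1A_3 = 0; each component is linear in t.
The y-component gives (-714)t + (412692/5) = 0, so t = 578/5.
The remaining components then also vanish.

578/5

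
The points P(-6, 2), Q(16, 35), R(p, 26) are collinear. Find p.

The three points are collinear iff det[PQ; PR] = 0.
This determinant is linear in p: (-33)p + (330) = 0, so p = 10.

10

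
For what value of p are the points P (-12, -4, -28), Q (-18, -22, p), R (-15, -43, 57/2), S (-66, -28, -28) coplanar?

Normal to plane PRS: n = (1356, -3051, -2034); plane equation n·X = 52884.
Requiring n·Q = 52884: (-2034)p + (42714) = 52884.
So p = -5.

-5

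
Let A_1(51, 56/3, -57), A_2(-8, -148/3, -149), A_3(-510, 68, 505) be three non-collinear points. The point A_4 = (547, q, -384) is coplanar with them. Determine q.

172/3

The plane through A_1, A_2, A_3 has equation −(101032/3)x + 84770y − (123176/3)z = 6615520/3.
Substituting A_4: (84770)q + (-7964920/3) = 6615520/3, so q = 172/3.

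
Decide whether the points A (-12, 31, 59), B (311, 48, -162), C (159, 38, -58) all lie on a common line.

AB = (323, 17, -221), AC = (171, 7, -117).
Comparing components 2 and 3: (17)(-117) − (-221)(7) = -442 ≠ 0, so AB and AC are not parallel and the points are not collinear.

No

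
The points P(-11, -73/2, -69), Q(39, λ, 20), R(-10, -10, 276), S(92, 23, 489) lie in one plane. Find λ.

-43/2

Normal to plane PRS: n = (-11481/2, 34977, -2670); plane equation n·X = -1029285.
Requiring n·Q = -1029285: (34977)λ + (-554559/2) = -1029285.
So λ = -43/2.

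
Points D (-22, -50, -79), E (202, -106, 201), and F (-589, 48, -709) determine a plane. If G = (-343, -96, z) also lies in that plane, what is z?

A normal to the plane is n = DE × DF = (7840, -17640, -9800).
G lies in the plane iff n · DG = 0.
This gives (-9800)z + (-2479400) = 0, so z = -253.

-253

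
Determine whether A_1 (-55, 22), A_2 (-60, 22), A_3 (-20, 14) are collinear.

A_1A_2 = (-5, 0), A_1A_3 = (35, -8).
det[A_1A_2; A_1A_3] = (-5)(-8) − (0)(35) = 40.
The determinant is nonzero, so they are not collinear.

No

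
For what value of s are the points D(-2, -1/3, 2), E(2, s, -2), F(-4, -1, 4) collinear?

1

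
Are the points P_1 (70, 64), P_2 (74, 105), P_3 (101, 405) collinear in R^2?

P_1P_2 = (4, 41), P_1P_3 = (31, 341).
det[P_1P_2; P_1P_3] = (4)(341) − (41)(31) = 93.
The determinant is nonzero, so they are not collinear.

No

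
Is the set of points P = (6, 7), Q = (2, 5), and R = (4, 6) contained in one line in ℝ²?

PQ = (-4, -2), PR = (-2, -1).
det[PQ; PR] = (-4)(-1) − (-2)(-2) = 0.
The determinant is zero, so the points are collinear.

Yes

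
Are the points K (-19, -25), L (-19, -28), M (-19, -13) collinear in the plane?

KL = (0, -3), KM = (0, 12).
Twice the signed area of △KLM is (0)(12) − (-3)(0) = 0.
The triangle is degenerate (zero area), so the points are collinear.

Yes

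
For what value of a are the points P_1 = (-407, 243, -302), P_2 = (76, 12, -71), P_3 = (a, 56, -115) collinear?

-16

Direction P_1P_2 = (483, -231, 231). From the y-coordinate of P_3, the parameter along the line is τ = (56 − 243)/(-231) = 17/21.
Then a = (-407) + 17/21·(483) = -16.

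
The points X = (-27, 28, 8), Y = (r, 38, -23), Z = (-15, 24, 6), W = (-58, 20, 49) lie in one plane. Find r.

Normal to plane XZW: n = (-180, -430, -220); plane equation n·P = -8940.
Requiring n·Y = -8940: (-180)r + (-11280) = -8940.
So r = -13.

-13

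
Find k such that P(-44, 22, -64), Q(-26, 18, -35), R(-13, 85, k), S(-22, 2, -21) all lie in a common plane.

Normal to plane PQS: n = (408, -136, -272); plane equation n·X = -3536.
Requiring n·R = -3536: (-272)k + (-16864) = -3536.
So k = -49.

-49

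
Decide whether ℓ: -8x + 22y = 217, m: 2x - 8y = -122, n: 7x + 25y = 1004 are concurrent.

No

The three lines meet at one point iff the augmented coefficient matrix [aᵢ bᵢ cᵢ] has rank < 3, i.e. its determinant vanishes.
Here the determinant is -106.
Nonzero, so no common point exists.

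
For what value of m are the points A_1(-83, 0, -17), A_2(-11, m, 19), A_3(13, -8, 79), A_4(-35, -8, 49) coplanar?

2

The points are coplanar iff A_1A_2 · (A_1A_3 × A_1A_4) = 0.
Expanding, this is linear in m: (-1728)m + (3456) = 0.
So m = 2.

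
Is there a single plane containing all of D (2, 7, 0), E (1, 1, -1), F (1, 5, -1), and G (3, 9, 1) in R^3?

A normal to the plane through D, E, F is n = DE × DF = (4, 0, -4).
The plane has equation n·P = 8. For G: n·G = 8.
Equal, so G lies in the plane and all four are coplanar.

Yes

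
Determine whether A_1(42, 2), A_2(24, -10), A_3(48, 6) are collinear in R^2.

Yes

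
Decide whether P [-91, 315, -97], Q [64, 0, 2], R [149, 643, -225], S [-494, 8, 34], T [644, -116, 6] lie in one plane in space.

No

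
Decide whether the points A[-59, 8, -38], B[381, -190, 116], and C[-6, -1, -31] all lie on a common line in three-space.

No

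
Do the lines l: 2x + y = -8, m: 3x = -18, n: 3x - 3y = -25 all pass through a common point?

No

Intersecting l and m: solving the 2×2 system gives (x, y) = (-6, 4).
Substitute into n: (3)(-6) + (-3)(4) = -30.
But n requires -25 ≠ -30, so the three lines have no common point.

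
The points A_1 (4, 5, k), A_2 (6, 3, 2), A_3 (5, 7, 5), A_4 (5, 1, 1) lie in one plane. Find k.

4

The points are coplanar iff A_1A_2 · (A_1A_3 × A_1A_4) = 0.
Expanding, this is linear in k: (-6)k + (24) = 0.
So k = 4.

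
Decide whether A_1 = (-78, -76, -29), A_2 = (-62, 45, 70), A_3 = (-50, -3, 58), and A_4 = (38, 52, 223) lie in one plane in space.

A normal to the plane through A_1, A_2, A_3 is n = A_1A_2 × A_1A_3 = (3300, 1380, -2220).
The plane has equation n·P = -297900. For A_4: n·A_4 = -297900.
Equal, so A_4 lies in the plane and all four are coplanar.

Yes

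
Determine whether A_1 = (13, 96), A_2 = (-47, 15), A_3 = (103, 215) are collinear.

A_1A_2 = (-60, -81), A_1A_3 = (90, 119).
det[A_1A_2; A_1A_3] = (-60)(119) − (-81)(90) = 150.
The determinant is nonzero, so they are not collinear.

No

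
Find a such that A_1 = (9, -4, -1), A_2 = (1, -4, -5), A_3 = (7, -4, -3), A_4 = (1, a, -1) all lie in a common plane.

-4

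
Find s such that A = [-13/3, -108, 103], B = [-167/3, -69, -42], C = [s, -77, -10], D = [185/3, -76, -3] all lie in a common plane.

-79/3

The points are coplanar iff AB · (AC × AD) = 0.
Expanding, this is linear in s: (-506)s + (-39974/3) = 0.
So s = -79/3.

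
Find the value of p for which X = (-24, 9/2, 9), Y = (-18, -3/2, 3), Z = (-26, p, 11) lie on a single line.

13/2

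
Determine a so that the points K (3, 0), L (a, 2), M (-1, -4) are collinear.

5

The three points are collinear iff det[KL; KM] = 0.
This determinant is linear in a: (-4)a + (20) = 0, so a = 5.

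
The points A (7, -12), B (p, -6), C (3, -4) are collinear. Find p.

Collinearity: (B − A) must be parallel to (C − A) = (-4, 8).
Cross-multiplying the components: (p − 7)·(8) = (6)·(-4).
Solving gives p = 4.

4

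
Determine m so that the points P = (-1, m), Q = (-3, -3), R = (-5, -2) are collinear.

Collinearity: (P − Q) must be parallel to (R − Q) = (-2, 1).
Cross-multiplying the components: (m − (-3))·(-2) = (2)·(1).
Solving gives m = -4.

-4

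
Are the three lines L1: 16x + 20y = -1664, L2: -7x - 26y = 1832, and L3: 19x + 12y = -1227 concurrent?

Lines aᵢx + bᵢy = cᵢ with pairwise distinct directions are concurrent exactly when det[aᵢ bᵢ cᵢ] = 0.
Here the determinant is 828.
Nonzero, so no common point exists.

No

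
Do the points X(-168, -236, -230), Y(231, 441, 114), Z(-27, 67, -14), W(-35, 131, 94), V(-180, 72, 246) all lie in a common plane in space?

Yes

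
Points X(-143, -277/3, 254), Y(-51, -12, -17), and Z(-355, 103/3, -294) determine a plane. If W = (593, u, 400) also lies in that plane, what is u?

-65

The plane through X, Y, Z has equation −9696x + 107868y + 28684z = -1287548.
Substituting W: (107868)u + (5723872) = -1287548, so u = -65.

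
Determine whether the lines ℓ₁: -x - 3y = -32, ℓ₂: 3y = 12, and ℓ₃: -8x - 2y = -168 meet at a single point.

Yes

Intersecting ℓ₁ and ℓ₂: solving the 2×2 system gives (x, y) = (20, 4).
Substitute into ℓ₃: (-8)(20) + (-2)(4) = -168.
This equals -168, so (20, 4) lies on all three lines and they are concurrent.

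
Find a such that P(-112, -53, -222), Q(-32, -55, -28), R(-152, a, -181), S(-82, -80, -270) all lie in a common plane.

Normal to plane PQS: n = (5334, 9660, -2100); plane equation n·X = -643188.
Requiring n·R = -643188: (9660)a + (-430668) = -643188.
So a = -22.

-22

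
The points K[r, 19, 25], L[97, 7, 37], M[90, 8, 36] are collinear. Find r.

Collinearity requires KL × KM = 0; each component is linear in r.
The y-component gives (-1)r + (13) = 0, so r = 13.
The remaining components then also vanish.

13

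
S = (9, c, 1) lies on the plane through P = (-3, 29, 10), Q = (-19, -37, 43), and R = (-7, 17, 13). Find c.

65

The plane through P, Q, R has equation 198x − 84y − 72z = -3750.
Substituting S: (-84)c + (1710) = -3750, so c = 65.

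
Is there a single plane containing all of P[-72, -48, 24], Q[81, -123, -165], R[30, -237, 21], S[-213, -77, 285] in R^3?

Yes

A normal to the plane through P, Q, R is n = PQ × PR = (-35496, -18819, -21267).
The plane has equation n·X = 2948616. For S: n·S = 2948616.
Equal, so S lies in the plane and all four are coplanar.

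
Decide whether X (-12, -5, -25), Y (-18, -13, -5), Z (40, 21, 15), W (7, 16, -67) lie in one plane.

Yes

The four points are coplanar iff the 3×3 determinant with rows XY, XZ, XW is zero.
Rows: (-6, -8, 20), (52, 26, 40), (19, 21, -42).
Expanding along the first row: (-6)(-1932) − (-8)(-2944) + (20)(598) = 0.
Zero determinant ⇒ coplanar.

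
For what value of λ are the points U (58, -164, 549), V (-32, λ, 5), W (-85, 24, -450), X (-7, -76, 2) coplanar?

Coplanarity ⇔ det[UV; UW; UX] = 0.
Expanding, this is linear in λ: (-13286)λ + (-637728) = 0.
So λ = -48.

-48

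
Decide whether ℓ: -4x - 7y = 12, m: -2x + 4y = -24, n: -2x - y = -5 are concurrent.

No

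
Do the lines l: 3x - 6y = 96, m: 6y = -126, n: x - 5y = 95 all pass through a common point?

Yes

The three lines meet at one point iff the augmented coefficient matrix [aᵢ bᵢ cᵢ] has rank < 3, i.e. its determinant vanishes.
Here the determinant is 0.
It vanishes, so the lines are concurrent at (-10, -21).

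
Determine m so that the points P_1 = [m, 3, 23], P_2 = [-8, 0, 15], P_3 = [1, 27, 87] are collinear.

Collinearity requires P_1P_2 × P_1P_3 = 0; each component is linear in m.
The y-component gives (72)m + (504) = 0, so m = -7.
The remaining components then also vanish.

-7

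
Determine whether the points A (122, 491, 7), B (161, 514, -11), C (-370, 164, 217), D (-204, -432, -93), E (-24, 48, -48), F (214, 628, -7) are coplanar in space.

No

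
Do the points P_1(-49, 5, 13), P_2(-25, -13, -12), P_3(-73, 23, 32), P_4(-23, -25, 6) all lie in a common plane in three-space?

No

A normal to the plane through P_1, P_2, P_3 is n = P_1P_2 × P_1P_3 = (108, 144, 0).
The plane has equation n·P = -4572. For P_4: n·P_4 = -6084.
-6084 ≠ -4572, so P_4 is off the plane.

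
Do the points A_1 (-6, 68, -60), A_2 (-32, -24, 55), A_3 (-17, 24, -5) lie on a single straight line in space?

No

A_1A_2 = (-26, -92, 115), A_1A_3 = (-11, -44, 55).
Comparing components 3 and 1: (115)(-11) − (-26)(55) = 165 ≠ 0, so A_1A_2 and A_1A_3 are not parallel and the points are not collinear.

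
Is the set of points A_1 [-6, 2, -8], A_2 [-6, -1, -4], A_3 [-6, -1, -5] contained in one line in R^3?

A_1A_2 = (0, -3, 4), A_1A_3 = (0, -3, 3).
A_1A_2 × A_1A_3 = (3, 0, 0).
The cross product is nonzero, so the points do not lie on one line.

No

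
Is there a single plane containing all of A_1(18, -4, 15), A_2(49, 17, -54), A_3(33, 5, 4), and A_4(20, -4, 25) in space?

With A_1 as base: A_1A_2 = (31, 21, -69), A_1A_3 = (15, 9, -11), A_1A_4 = (2, 0, 10).
A_1A_3 × A_1A_4 = (90, -172, -18).
A_1A_2 · (A_1A_3 × A_1A_4) = 420.
Since 420 ≠ 0, the four points are not coplanar.

No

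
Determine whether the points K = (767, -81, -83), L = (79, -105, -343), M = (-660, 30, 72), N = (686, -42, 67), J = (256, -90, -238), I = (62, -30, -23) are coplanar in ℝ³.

The plane through K, L, M has normal n = KL × KM = (25140, 477660, -110616) and equation n·P = -10226952.
Checking the remaining points: n·N = -10226952, n·J = -10226952, n·I = -10226952.
All equal -10226952, so all 6 points lie in one plane.

Yes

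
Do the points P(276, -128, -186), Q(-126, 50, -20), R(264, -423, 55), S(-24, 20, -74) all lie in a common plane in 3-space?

The four points are coplanar iff the 3×3 determinant with rows PQ, PR, PS is zero.
Rows: (-402, 178, 166), (-12, -295, 241), (-300, 148, 112).
Expanding along the first row: (-402)(-68708) − (178)(70956) + (166)(-90276) = 4632.
Nonzero ⇒ not coplanar.

No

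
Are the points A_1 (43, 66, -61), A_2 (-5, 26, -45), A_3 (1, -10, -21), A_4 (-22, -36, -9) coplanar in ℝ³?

Yes

With A_1 as base: A_1A_2 = (-48, -40, 16), A_1A_3 = (-42, -76, 40), A_1A_4 = (-65, -102, 52).
A_1A_3 × A_1A_4 = (128, -416, -656).
A_1A_2 · (A_1A_3 × A_1A_4) = 0.
The scalar triple product vanishes, so the four points are coplanar.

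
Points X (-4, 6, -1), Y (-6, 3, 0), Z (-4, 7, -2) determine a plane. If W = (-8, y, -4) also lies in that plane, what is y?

5

The plane through X, Y, Z has equation 2x − 2y − 2z = -18.
Substituting W: (-2)y + (-8) = -18, so y = 5.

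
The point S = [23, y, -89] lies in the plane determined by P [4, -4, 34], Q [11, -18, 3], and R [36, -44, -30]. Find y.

A normal to the plane is n = PQ × PR = (-344, -544, 168).
S lies in the plane iff n · PS = 0.
This gives (-544)y + (-29376) = 0, so y = -54.

-54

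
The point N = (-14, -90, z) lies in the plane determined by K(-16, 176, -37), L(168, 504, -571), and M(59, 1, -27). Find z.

A normal to the plane is n = KL × KM = (-90170, -41890, -56800).
N lies in the plane iff n · KN = 0.
This gives (-56800)z + (8860800) = 0, so z = 156.

156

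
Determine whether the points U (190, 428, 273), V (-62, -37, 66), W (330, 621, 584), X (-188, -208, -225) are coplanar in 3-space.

With U as base: UV = (-252, -465, -207), UW = (140, 193, 311), UX = (-378, -636, -498).
UW × UX = (101682, -47838, -16086).
UV · (UW × UX) = -49392.
Since -49392 ≠ 0, the four points are not coplanar.

No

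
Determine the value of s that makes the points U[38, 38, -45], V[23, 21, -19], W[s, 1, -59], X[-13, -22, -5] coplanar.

Normal to plane UVX: n = (880, -726, 33); plane equation n·P = 4367.
Requiring n·W = 4367: (880)s + (-2673) = 4367.
So s = 8.

8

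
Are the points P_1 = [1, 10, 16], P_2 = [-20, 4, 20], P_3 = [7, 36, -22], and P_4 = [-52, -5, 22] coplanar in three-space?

A normal to the plane through P_1, P_2, P_3 is n = P_1P_2 × P_1P_3 = (124, -774, -510).
The plane has equation n·P = -15776. For P_4: n·P_4 = -13798.
-13798 ≠ -15776, so P_4 is off the plane.

No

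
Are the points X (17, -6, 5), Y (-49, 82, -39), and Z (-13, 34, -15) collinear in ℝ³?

Yes

XY = (-66, 88, -44), XZ = (-30, 40, -20).
Each component of XZ is 5/11 times the corresponding component of XY, so XZ = 5/11·XY and the points are collinear.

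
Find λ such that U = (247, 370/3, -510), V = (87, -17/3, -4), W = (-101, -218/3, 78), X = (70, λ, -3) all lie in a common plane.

-32/3

Normal to plane UVW: n = (23324, -82008, -13532); plane equation n·P = 2548028.
Requiring n·X = 2548028: (-82008)λ + (1673276) = 2548028.
So λ = -32/3.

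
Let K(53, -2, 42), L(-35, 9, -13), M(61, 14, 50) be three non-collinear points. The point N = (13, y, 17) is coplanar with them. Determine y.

3

A normal to the plane is n = KL × KM = (968, 264, -1496).
N lies in the plane iff n · KN = 0.
This gives (264)y + (-792) = 0, so y = 3.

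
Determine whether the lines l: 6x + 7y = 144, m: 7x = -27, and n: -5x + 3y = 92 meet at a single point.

Intersecting l and m: solving the 2×2 system gives (x, y) = (-27/7, 1170/49).
Substitute into n: (-5)(-27/7) + (3)(1170/49) = 4455/49.
But n requires 92 ≠ 4455/49, so the three lines have no common point.

No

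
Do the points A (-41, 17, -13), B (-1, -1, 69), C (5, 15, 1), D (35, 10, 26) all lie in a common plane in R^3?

Yes

A normal to the plane through A, B, C is n = AB × AC = (-88, 3212, 748).
The plane has equation n·P = 48488. For D: n·D = 48488.
Equal, so D lies in the plane and all four are coplanar.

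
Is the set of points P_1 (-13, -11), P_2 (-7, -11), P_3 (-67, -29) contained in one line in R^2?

No

P_1P_2 = (6, 0), P_1P_3 = (-54, -18).
det[P_1P_2; P_1P_3] = (6)(-18) − (0)(-54) = -108.
The determinant is nonzero, so they are not collinear.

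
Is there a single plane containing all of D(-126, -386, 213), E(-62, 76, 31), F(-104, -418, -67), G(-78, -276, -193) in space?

The four points are coplanar iff the 3×3 determinant with rows DE, DF, DG is zero.
Rows: (64, 462, -182), (22, -32, -280), (48, 110, -406).
Expanding along the first row: (64)(43792) − (462)(4508) + (-182)(3956) = 0.
Zero determinant ⇒ coplanar.

Yes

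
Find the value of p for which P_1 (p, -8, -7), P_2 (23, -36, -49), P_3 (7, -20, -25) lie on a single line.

-5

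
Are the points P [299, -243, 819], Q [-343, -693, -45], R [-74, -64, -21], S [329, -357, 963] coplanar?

Yes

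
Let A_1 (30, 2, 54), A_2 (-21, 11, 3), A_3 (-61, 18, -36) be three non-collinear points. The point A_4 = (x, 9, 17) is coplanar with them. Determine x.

-11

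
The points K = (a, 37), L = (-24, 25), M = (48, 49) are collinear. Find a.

Collinearity: (K − L) must be parallel to (M − L) = (72, 24).
Cross-multiplying the components: (a − (-24))·(24) = (12)·(72).
Solving gives a = 12.

12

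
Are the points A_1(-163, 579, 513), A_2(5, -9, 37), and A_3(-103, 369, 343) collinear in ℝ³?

Yes

A_1A_2 = (168, -588, -476), A_1A_3 = (60, -210, -170).
A_1A_2 × A_1A_3 = (0, 0, 0).
The cross product vanishes, so the three points are collinear.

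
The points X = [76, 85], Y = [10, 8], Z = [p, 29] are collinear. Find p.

28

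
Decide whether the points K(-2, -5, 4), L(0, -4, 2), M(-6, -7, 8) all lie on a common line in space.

KL = (2, 1, -2), KM = (-4, -2, 4).
Each component of KM is -2 times the corresponding component of KL, so KM = -2·KL and the points are collinear.

Yes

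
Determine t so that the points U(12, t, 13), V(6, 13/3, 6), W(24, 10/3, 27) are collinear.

Direction VW = (18, -1, 21). From the x-coordinate of U, the parameter along the line is τ = (12 − 6)/18 = 1/3.
Then t = 13/3 + 1/3·(-1) = 4.

4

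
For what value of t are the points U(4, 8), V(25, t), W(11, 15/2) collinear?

Collinearity: (V − U) must be parallel to (W − U) = (7, -1/2).
Cross-multiplying the components: (t − 8)·(7) = (21)·(-1/2).
Solving gives t = 13/2.

13/2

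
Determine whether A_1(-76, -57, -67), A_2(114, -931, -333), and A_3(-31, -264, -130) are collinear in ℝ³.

A_1A_2 = (190, -874, -266), A_1A_3 = (45, -207, -63).
Each component of A_1A_3 is 9/38 times the corresponding component of A_1A_2, so A_1A_3 = 9/38·A_1A_2 and the points are collinear.

Yes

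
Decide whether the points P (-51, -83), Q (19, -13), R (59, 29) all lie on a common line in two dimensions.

No

PQ = (70, 70), PR = (110, 112).
If collinear, PR would be a scalar multiple of PQ. But (70)·(112) ≠ (70)·(110) (difference 140), so they are not parallel; the points are not collinear.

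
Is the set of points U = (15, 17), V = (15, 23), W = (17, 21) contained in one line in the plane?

No

UV = (0, 6), UW = (2, 4).
det[UV; UW] = (0)(4) − (6)(2) = -12.
The determinant is nonzero, so they are not collinear.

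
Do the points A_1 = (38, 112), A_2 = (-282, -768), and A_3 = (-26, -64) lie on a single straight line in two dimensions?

A_1A_2 = (-320, -880), A_1A_3 = (-64, -176).
det[A_1A_2; A_1A_3] = (-320)(-176) − (-880)(-64) = 0.
The determinant is zero, so the points are collinear.

Yes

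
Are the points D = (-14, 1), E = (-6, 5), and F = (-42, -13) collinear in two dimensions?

DE = (8, 4), DF = (-28, -14).
det[DE; DF] = (8)(-14) − (4)(-28) = 0.
The determinant is zero, so the points are collinear.

Yes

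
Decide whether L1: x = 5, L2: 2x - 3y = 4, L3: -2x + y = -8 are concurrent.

Yes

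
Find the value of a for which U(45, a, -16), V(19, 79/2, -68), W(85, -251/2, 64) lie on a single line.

Collinearity requires UV × UW = 0; each component is linear in a.
The x-component gives (-132)a + (-3366) = 0, so a = -51/2.
The remaining components then also vanish.

-51/2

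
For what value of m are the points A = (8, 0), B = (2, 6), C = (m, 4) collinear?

Collinearity: (C − A) must be parallel to (B − A) = (-6, 6).
Cross-multiplying the components: (m − 8)·(6) = (4)·(-6).
Solving gives m = 4.

4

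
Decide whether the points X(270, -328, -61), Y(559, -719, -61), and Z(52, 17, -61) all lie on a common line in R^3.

No

XY = (289, -391, 0), XZ = (-218, 345, 0).
XY × XZ = (0, 0, 14467).
The cross product is nonzero, so the points do not lie on one line.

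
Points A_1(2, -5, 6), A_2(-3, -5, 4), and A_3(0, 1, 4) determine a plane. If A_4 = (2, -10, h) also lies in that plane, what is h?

The plane through A_1, A_2, A_3 has equation 12x − 6y − 30z = -126.
Substituting A_4: (-30)h + (84) = -126, so h = 7.

7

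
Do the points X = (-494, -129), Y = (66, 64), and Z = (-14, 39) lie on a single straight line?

No

XY = (560, 193), XZ = (480, 168).
Twice the signed area of △XYZ is (560)(168) − (193)(480) = 1440.
The area is nonzero, so the three points are not collinear.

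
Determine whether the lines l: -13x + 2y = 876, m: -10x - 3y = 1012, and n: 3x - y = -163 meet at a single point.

No

Intersecting l and m: solving the 2×2 system gives (x, y) = (-4652/59, -4396/59).
Substitute into n: (3)(-4652/59) + (-1)(-4396/59) = -9560/59.
But n requires -163 ≠ -9560/59, so the three lines have no common point.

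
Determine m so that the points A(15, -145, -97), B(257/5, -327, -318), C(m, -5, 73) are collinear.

Collinearity requires AB × AC = 0; each component is linear in m.
The y-component gives (-221)m + (-2873) = 0, so m = -13.
The remaining components then also vanish.

-13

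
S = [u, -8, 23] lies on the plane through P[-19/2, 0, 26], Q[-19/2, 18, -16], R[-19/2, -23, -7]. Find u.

-19/2

Coplanarity requires PQ · (PR × PS) = 0.
PQ = (0, 18, -42), PR = (0, -23, -33); the triple product is linear in u with coefficient -1560 and constant term -14820.
Setting it to zero: u = -19/2.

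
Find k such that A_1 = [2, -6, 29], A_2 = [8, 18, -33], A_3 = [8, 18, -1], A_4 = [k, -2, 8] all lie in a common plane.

Normal to plane A_1A_2A_3: n = (768, -192, 0); plane equation n·P = 2688.
Requiring n·A_4 = 2688: (768)k + (384) = 2688.
So k = 3.

3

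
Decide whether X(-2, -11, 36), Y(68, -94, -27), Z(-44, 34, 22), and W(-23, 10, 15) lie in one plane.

No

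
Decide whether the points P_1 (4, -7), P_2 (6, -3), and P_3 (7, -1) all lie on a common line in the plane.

Yes

P_1P_2 = (2, 4), P_1P_3 = (3, 6).
Checking proportionality: P_1P_3 = 3/2·P_1P_2, so the vectors are parallel and the points are collinear.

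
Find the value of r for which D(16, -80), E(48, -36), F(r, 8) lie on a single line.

The three points are collinear iff det[DE; DF] = 0.
This determinant is linear in r: (-44)r + (3520) = 0, so r = 80.

80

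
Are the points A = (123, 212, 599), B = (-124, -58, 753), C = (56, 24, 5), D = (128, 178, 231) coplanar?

No

A normal to the plane through A, B, C is n = AB × AC = (189332, -157036, 28346).
The plane has equation n·P = 6975458. For D: n·D = 2830014.
2830014 ≠ 6975458, so D is off the plane.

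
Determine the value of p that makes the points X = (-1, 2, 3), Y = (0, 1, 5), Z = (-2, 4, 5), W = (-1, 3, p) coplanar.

Coplanarity ⇔ det[XY; XZ; XW] = 0.
Expanding, this is linear in p: (1)p + (-7) = 0.
So p = 7.

7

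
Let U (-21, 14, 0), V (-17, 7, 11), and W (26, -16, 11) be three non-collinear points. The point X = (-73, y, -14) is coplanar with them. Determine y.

A normal to the plane is n = UV × UW = (253, 473, 209).
X lies in the plane iff n · UX = 0.
This gives (473)y + (-22704) = 0, so y = 48.

48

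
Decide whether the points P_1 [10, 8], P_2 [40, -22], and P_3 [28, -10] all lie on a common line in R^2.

P_1P_2 = (30, -30), P_1P_3 = (18, -18).
Checking proportionality: P_1P_3 = 3/5·P_1P_2, so the vectors are parallel and the points are collinear.

Yes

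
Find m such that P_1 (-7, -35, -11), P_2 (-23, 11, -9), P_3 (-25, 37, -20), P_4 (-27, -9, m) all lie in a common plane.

9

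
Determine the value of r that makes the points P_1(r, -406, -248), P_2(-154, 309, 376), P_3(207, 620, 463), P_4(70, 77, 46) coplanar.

The points are coplanar iff P_1P_2 · (P_1P_3 × P_1P_4) = 0.
Expanding, this is linear in r: (82446)r + (16076970) = 0.
So r = -195.

-195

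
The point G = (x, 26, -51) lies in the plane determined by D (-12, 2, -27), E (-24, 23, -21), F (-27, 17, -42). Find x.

-36

Coplanarity requires DE · (DF × DG) = 0.
DE = (-12, 21, 6), DF = (-15, 15, -15); the triple product is linear in x with coefficient -405 and constant term -14580.
Setting it to zero: x = -36.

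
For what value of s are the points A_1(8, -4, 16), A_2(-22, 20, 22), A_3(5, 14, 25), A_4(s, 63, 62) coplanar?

51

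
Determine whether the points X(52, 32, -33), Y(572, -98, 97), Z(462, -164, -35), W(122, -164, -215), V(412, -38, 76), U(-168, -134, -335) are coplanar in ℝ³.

The plane through X, Y, Z has normal n = XY × XZ = (25740, 54340, -48620) and equation n·P = 4681820.
Checking the remaining points: n·W = 4681820, n·V = 4844840, n·U = 4681820.
Since n·V = 4844840 ≠ 4681820, V is off the plane and the points are not all coplanar.

No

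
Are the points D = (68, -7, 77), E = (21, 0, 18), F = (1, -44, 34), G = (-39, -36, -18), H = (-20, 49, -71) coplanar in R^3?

Yes

The plane through D, E, F has normal n = DE × DF = (-2484, 1932, 2208) and equation n·P = -12420.
Checking the remaining points: n·G = -12420, n·H = -12420.
All equal -12420, so all 5 points lie in one plane.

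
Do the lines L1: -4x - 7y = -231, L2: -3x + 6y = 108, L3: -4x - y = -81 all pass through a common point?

Yes

The three lines meet at one point iff the augmented coefficient matrix [aᵢ bᵢ cᵢ] has rank < 3, i.e. its determinant vanishes.
Here the determinant is 0.
It vanishes, so the lines are concurrent at (14, 25).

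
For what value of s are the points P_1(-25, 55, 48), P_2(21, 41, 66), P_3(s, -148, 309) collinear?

642

Direction P_1P_2 = (46, -14, 18). From the y-coordinate of P_3, the parameter along the line is τ = (-148 − 55)/(-14) = 29/2.
Then s = (-25) + 29/2·(46) = 642.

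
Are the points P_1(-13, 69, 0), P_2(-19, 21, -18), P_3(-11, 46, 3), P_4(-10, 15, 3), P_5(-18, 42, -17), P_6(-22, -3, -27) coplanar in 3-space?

No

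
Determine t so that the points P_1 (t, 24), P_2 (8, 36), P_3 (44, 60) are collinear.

-10

Collinearity: (P_1 − P_2) must be parallel to (P_3 − P_2) = (36, 24).
Cross-multiplying the components: (t − 8)·(24) = (-12)·(36).
Solving gives t = -10.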